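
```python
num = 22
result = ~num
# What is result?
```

Trace (tracking result):
num = 22  # -> num = 22
result = ~num  # -> result = -23

Answer: -23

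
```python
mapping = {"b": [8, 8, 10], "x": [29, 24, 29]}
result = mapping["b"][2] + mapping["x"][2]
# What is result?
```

Trace (tracking result):
mapping = {'b': [8, 8, 10], 'x': [29, 24, 29]}  # -> mapping = {'b': [8, 8, 10], 'x': [29, 24, 29]}
result = mapping['b'][2] + mapping['x'][2]  # -> result = 39

Answer: 39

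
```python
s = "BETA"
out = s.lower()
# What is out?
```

Answer: 'beta'

Derivation:
Trace (tracking out):
s = 'BETA'  # -> s = 'BETA'
out = s.lower()  # -> out = 'beta'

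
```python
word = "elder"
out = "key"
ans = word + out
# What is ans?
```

Trace (tracking ans):
word = 'elder'  # -> word = 'elder'
out = 'key'  # -> out = 'key'
ans = word + out  # -> ans = 'elderkey'

Answer: 'elderkey'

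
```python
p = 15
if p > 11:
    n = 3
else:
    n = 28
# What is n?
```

Trace (tracking n):
p = 15  # -> p = 15
if p > 11:  # condition is True
    n = 3  # -> n = 3

Answer: 3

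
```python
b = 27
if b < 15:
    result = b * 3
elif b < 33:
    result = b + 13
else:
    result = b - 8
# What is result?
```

Trace (tracking result):
b = 27  # -> b = 27
if b < 15:  # condition is False
elif b < 33:  # condition is True
    result = b + 13  # -> result = 40

Answer: 40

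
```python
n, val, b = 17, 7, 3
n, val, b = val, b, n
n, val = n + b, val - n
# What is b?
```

Answer: 17

Derivation:
Trace (tracking b):
n, val, b = (17, 7, 3)  # -> n = 17, val = 7, b = 3
n, val, b = (val, b, n)  # -> n = 7, val = 3, b = 17
n, val = (n + b, val - n)  # -> n = 24, val = -4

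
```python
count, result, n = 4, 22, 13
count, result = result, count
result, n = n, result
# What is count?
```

Answer: 22

Derivation:
Trace (tracking count):
count, result, n = (4, 22, 13)  # -> count = 4, result = 22, n = 13
count, result = (result, count)  # -> count = 22, result = 4
result, n = (n, result)  # -> result = 13, n = 4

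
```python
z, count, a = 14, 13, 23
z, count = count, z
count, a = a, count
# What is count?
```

Trace (tracking count):
z, count, a = (14, 13, 23)  # -> z = 14, count = 13, a = 23
z, count = (count, z)  # -> z = 13, count = 14
count, a = (a, count)  # -> count = 23, a = 14

Answer: 23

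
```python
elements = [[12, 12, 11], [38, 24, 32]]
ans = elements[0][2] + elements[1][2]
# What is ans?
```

Trace (tracking ans):
elements = [[12, 12, 11], [38, 24, 32]]  # -> elements = [[12, 12, 11], [38, 24, 32]]
ans = elements[0][2] + elements[1][2]  # -> ans = 43

Answer: 43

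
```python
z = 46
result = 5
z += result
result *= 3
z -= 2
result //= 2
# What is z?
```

Answer: 49

Derivation:
Trace (tracking z):
z = 46  # -> z = 46
result = 5  # -> result = 5
z += result  # -> z = 51
result *= 3  # -> result = 15
z -= 2  # -> z = 49
result //= 2  # -> result = 7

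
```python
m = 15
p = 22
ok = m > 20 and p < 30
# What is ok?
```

Trace (tracking ok):
m = 15  # -> m = 15
p = 22  # -> p = 22
ok = m > 20 and p < 30  # -> ok = False

Answer: False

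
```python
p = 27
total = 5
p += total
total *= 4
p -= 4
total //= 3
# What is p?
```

Answer: 28

Derivation:
Trace (tracking p):
p = 27  # -> p = 27
total = 5  # -> total = 5
p += total  # -> p = 32
total *= 4  # -> total = 20
p -= 4  # -> p = 28
total //= 3  # -> total = 6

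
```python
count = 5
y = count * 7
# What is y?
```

Answer: 35

Derivation:
Trace (tracking y):
count = 5  # -> count = 5
y = count * 7  # -> y = 35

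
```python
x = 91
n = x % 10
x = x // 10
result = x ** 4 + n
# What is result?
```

Trace (tracking result):
x = 91  # -> x = 91
n = x % 10  # -> n = 1
x = x // 10  # -> x = 9
result = x ** 4 + n  # -> result = 6562

Answer: 6562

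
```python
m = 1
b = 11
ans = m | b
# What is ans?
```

Answer: 11

Derivation:
Trace (tracking ans):
m = 1  # -> m = 1
b = 11  # -> b = 11
ans = m | b  # -> ans = 11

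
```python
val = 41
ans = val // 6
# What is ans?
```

Trace (tracking ans):
val = 41  # -> val = 41
ans = val // 6  # -> ans = 6

Answer: 6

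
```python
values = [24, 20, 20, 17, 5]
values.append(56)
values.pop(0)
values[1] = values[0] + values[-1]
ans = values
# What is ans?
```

Trace (tracking ans):
values = [24, 20, 20, 17, 5]  # -> values = [24, 20, 20, 17, 5]
values.append(56)  # -> values = [24, 20, 20, 17, 5, 56]
values.pop(0)  # -> values = [20, 20, 17, 5, 56]
values[1] = values[0] + values[-1]  # -> values = [20, 76, 17, 5, 56]
ans = values  # -> ans = [20, 76, 17, 5, 56]

Answer: [20, 76, 17, 5, 56]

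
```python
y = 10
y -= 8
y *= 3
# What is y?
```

Trace (tracking y):
y = 10  # -> y = 10
y -= 8  # -> y = 2
y *= 3  # -> y = 6

Answer: 6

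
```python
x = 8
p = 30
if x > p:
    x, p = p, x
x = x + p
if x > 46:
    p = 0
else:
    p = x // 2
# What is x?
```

Answer: 38

Derivation:
Trace (tracking x):
x = 8  # -> x = 8
p = 30  # -> p = 30
if x > p:  # condition is False
x = x + p  # -> x = 38
if x > 46:  # condition is False
else:
    p = x // 2  # -> p = 19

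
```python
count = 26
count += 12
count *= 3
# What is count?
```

Trace (tracking count):
count = 26  # -> count = 26
count += 12  # -> count = 38
count *= 3  # -> count = 114

Answer: 114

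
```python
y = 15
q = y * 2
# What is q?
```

Trace (tracking q):
y = 15  # -> y = 15
q = y * 2  # -> q = 30

Answer: 30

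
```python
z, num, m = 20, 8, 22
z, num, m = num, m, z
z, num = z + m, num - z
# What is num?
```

Answer: 14

Derivation:
Trace (tracking num):
z, num, m = (20, 8, 22)  # -> z = 20, num = 8, m = 22
z, num, m = (num, m, z)  # -> z = 8, num = 22, m = 20
z, num = (z + m, num - z)  # -> z = 28, num = 14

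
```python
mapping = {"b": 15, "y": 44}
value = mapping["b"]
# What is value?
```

Answer: 15

Derivation:
Trace (tracking value):
mapping = {'b': 15, 'y': 44}  # -> mapping = {'b': 15, 'y': 44}
value = mapping['b']  # -> value = 15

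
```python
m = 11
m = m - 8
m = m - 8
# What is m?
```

Trace (tracking m):
m = 11  # -> m = 11
m = m - 8  # -> m = 3
m = m - 8  # -> m = -5

Answer: -5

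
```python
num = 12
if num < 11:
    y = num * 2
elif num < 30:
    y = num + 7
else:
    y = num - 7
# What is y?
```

Answer: 19

Derivation:
Trace (tracking y):
num = 12  # -> num = 12
if num < 11:  # condition is False
elif num < 30:  # condition is True
    y = num + 7  # -> y = 19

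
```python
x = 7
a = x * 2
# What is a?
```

Answer: 14

Derivation:
Trace (tracking a):
x = 7  # -> x = 7
a = x * 2  # -> a = 14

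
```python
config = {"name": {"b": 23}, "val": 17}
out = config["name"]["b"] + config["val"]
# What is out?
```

Answer: 40

Derivation:
Trace (tracking out):
config = {'name': {'b': 23}, 'val': 17}  # -> config = {'name': {'b': 23}, 'val': 17}
out = config['name']['b'] + config['val']  # -> out = 40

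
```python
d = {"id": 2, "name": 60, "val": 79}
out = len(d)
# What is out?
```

Answer: 3

Derivation:
Trace (tracking out):
d = {'id': 2, 'name': 60, 'val': 79}  # -> d = {'id': 2, 'name': 60, 'val': 79}
out = len(d)  # -> out = 3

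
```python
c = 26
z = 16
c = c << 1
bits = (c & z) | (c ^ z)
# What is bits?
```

Trace (tracking bits):
c = 26  # -> c = 26
z = 16  # -> z = 16
c = c << 1  # -> c = 52
bits = c & z | c ^ z  # -> bits = 52

Answer: 52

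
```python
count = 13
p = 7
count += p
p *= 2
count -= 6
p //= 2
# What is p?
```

Answer: 7

Derivation:
Trace (tracking p):
count = 13  # -> count = 13
p = 7  # -> p = 7
count += p  # -> count = 20
p *= 2  # -> p = 14
count -= 6  # -> count = 14
p //= 2  # -> p = 7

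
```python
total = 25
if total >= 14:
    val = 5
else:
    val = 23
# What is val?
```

Answer: 5

Derivation:
Trace (tracking val):
total = 25  # -> total = 25
if total >= 14:  # condition is True
    val = 5  # -> val = 5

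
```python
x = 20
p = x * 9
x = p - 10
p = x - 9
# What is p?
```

Trace (tracking p):
x = 20  # -> x = 20
p = x * 9  # -> p = 180
x = p - 10  # -> x = 170
p = x - 9  # -> p = 161

Answer: 161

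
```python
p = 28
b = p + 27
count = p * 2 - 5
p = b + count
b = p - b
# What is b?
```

Trace (tracking b):
p = 28  # -> p = 28
b = p + 27  # -> b = 55
count = p * 2 - 5  # -> count = 51
p = b + count  # -> p = 106
b = p - b  # -> b = 51

Answer: 51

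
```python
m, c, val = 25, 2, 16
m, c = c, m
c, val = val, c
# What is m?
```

Answer: 2

Derivation:
Trace (tracking m):
m, c, val = (25, 2, 16)  # -> m = 25, c = 2, val = 16
m, c = (c, m)  # -> m = 2, c = 25
c, val = (val, c)  # -> c = 16, val = 25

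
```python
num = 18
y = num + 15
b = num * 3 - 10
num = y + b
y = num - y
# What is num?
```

Answer: 77

Derivation:
Trace (tracking num):
num = 18  # -> num = 18
y = num + 15  # -> y = 33
b = num * 3 - 10  # -> b = 44
num = y + b  # -> num = 77
y = num - y  # -> y = 44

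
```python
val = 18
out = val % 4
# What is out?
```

Answer: 2

Derivation:
Trace (tracking out):
val = 18  # -> val = 18
out = val % 4  # -> out = 2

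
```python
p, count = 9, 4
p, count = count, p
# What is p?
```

Trace (tracking p):
p, count = (9, 4)  # -> p = 9, count = 4
p, count = (count, p)  # -> p = 4, count = 9

Answer: 4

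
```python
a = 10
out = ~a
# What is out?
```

Trace (tracking out):
a = 10  # -> a = 10
out = ~a  # -> out = -11

Answer: -11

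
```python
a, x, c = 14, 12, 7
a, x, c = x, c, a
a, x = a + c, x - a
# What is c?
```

Trace (tracking c):
a, x, c = (14, 12, 7)  # -> a = 14, x = 12, c = 7
a, x, c = (x, c, a)  # -> a = 12, x = 7, c = 14
a, x = (a + c, x - a)  # -> a = 26, x = -5

Answer: 14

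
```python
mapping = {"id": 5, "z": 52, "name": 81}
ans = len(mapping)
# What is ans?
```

Trace (tracking ans):
mapping = {'id': 5, 'z': 52, 'name': 81}  # -> mapping = {'id': 5, 'z': 52, 'name': 81}
ans = len(mapping)  # -> ans = 3

Answer: 3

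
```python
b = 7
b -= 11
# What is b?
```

Trace (tracking b):
b = 7  # -> b = 7
b -= 11  # -> b = -4

Answer: -4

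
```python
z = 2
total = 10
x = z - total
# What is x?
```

Answer: -8

Derivation:
Trace (tracking x):
z = 2  # -> z = 2
total = 10  # -> total = 10
x = z - total  # -> x = -8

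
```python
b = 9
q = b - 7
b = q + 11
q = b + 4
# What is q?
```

Trace (tracking q):
b = 9  # -> b = 9
q = b - 7  # -> q = 2
b = q + 11  # -> b = 13
q = b + 4  # -> q = 17

Answer: 17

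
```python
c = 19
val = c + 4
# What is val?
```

Trace (tracking val):
c = 19  # -> c = 19
val = c + 4  # -> val = 23

Answer: 23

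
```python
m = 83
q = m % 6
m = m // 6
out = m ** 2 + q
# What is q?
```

Answer: 5

Derivation:
Trace (tracking q):
m = 83  # -> m = 83
q = m % 6  # -> q = 5
m = m // 6  # -> m = 13
out = m ** 2 + q  # -> out = 174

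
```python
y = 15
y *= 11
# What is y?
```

Trace (tracking y):
y = 15  # -> y = 15
y *= 11  # -> y = 165

Answer: 165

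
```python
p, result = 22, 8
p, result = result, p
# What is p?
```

Trace (tracking p):
p, result = (22, 8)  # -> p = 22, result = 8
p, result = (result, p)  # -> p = 8, result = 22

Answer: 8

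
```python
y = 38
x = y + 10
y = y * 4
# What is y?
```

Answer: 152

Derivation:
Trace (tracking y):
y = 38  # -> y = 38
x = y + 10  # -> x = 48
y = y * 4  # -> y = 152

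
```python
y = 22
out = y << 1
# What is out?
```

Answer: 44

Derivation:
Trace (tracking out):
y = 22  # -> y = 22
out = y << 1  # -> out = 44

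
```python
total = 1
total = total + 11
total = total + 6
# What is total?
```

Answer: 18

Derivation:
Trace (tracking total):
total = 1  # -> total = 1
total = total + 11  # -> total = 12
total = total + 6  # -> total = 18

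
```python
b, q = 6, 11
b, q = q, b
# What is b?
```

Trace (tracking b):
b, q = (6, 11)  # -> b = 6, q = 11
b, q = (q, b)  # -> b = 11, q = 6

Answer: 11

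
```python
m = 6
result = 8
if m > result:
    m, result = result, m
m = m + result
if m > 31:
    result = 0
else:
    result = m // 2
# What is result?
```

Answer: 7

Derivation:
Trace (tracking result):
m = 6  # -> m = 6
result = 8  # -> result = 8
if m > result:  # condition is False
m = m + result  # -> m = 14
if m > 31:  # condition is False
else:
    result = m // 2  # -> result = 7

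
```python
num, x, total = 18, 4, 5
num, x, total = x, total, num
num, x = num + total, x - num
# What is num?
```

Trace (tracking num):
num, x, total = (18, 4, 5)  # -> num = 18, x = 4, total = 5
num, x, total = (x, total, num)  # -> num = 4, x = 5, total = 18
num, x = (num + total, x - num)  # -> num = 22, x = 1

Answer: 22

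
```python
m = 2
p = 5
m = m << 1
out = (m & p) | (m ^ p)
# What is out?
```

Trace (tracking out):
m = 2  # -> m = 2
p = 5  # -> p = 5
m = m << 1  # -> m = 4
out = m & p | m ^ p  # -> out = 5

Answer: 5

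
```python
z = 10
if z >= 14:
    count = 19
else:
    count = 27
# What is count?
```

Answer: 27

Derivation:
Trace (tracking count):
z = 10  # -> z = 10
if z >= 14:  # condition is False
else:
    count = 27  # -> count = 27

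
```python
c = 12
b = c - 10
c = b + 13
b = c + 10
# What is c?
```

Trace (tracking c):
c = 12  # -> c = 12
b = c - 10  # -> b = 2
c = b + 13  # -> c = 15
b = c + 10  # -> b = 25

Answer: 15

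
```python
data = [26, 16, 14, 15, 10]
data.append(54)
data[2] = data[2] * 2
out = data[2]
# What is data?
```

Answer: [26, 16, 28, 15, 10, 54]

Derivation:
Trace (tracking data):
data = [26, 16, 14, 15, 10]  # -> data = [26, 16, 14, 15, 10]
data.append(54)  # -> data = [26, 16, 14, 15, 10, 54]
data[2] = data[2] * 2  # -> data = [26, 16, 28, 15, 10, 54]
out = data[2]  # -> out = 28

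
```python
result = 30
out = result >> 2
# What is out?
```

Answer: 7

Derivation:
Trace (tracking out):
result = 30  # -> result = 30
out = result >> 2  # -> out = 7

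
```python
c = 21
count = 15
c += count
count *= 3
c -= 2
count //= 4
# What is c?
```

Trace (tracking c):
c = 21  # -> c = 21
count = 15  # -> count = 15
c += count  # -> c = 36
count *= 3  # -> count = 45
c -= 2  # -> c = 34
count //= 4  # -> count = 11

Answer: 34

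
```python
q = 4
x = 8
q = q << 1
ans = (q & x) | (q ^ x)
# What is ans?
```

Trace (tracking ans):
q = 4  # -> q = 4
x = 8  # -> x = 8
q = q << 1  # -> q = 8
ans = q & x | q ^ x  # -> ans = 8

Answer: 8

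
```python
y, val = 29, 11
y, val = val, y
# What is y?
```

Trace (tracking y):
y, val = (29, 11)  # -> y = 29, val = 11
y, val = (val, y)  # -> y = 11, val = 29

Answer: 11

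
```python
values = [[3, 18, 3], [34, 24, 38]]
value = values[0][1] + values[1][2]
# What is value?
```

Trace (tracking value):
values = [[3, 18, 3], [34, 24, 38]]  # -> values = [[3, 18, 3], [34, 24, 38]]
value = values[0][1] + values[1][2]  # -> value = 56

Answer: 56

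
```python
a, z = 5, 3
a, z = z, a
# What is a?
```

Trace (tracking a):
a, z = (5, 3)  # -> a = 5, z = 3
a, z = (z, a)  # -> a = 3, z = 5

Answer: 3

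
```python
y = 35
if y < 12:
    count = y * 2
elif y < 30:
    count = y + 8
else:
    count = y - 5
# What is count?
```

Trace (tracking count):
y = 35  # -> y = 35
if y < 12:  # condition is False
elif y < 30:  # condition is False
else:
    count = y - 5  # -> count = 30

Answer: 30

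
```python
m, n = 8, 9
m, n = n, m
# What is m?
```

Trace (tracking m):
m, n = (8, 9)  # -> m = 8, n = 9
m, n = (n, m)  # -> m = 9, n = 8

Answer: 9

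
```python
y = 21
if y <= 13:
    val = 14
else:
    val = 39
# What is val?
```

Answer: 39

Derivation:
Trace (tracking val):
y = 21  # -> y = 21
if y <= 13:  # condition is False
else:
    val = 39  # -> val = 39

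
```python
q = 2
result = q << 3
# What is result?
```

Answer: 16

Derivation:
Trace (tracking result):
q = 2  # -> q = 2
result = q << 3  # -> result = 16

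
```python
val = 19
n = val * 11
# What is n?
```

Trace (tracking n):
val = 19  # -> val = 19
n = val * 11  # -> n = 209

Answer: 209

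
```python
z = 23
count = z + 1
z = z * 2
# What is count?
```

Trace (tracking count):
z = 23  # -> z = 23
count = z + 1  # -> count = 24
z = z * 2  # -> z = 46

Answer: 24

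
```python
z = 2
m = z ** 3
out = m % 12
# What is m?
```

Trace (tracking m):
z = 2  # -> z = 2
m = z ** 3  # -> m = 8
out = m % 12  # -> out = 8

Answer: 8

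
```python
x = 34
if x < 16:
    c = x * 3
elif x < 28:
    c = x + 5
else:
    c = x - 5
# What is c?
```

Trace (tracking c):
x = 34  # -> x = 34
if x < 16:  # condition is False
elif x < 28:  # condition is False
else:
    c = x - 5  # -> c = 29

Answer: 29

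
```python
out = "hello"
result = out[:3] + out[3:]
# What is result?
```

Answer: 'hello'

Derivation:
Trace (tracking result):
out = 'hello'  # -> out = 'hello'
result = out[:3] + out[3:]  # -> result = 'hello'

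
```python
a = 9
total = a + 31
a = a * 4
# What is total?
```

Trace (tracking total):
a = 9  # -> a = 9
total = a + 31  # -> total = 40
a = a * 4  # -> a = 36

Answer: 40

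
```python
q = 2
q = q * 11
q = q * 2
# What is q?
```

Trace (tracking q):
q = 2  # -> q = 2
q = q * 11  # -> q = 22
q = q * 2  # -> q = 44

Answer: 44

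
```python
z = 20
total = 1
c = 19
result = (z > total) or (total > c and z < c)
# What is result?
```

Trace (tracking result):
z = 20  # -> z = 20
total = 1  # -> total = 1
c = 19  # -> c = 19
result = z > total or (total > c and z < c)  # -> result = True

Answer: True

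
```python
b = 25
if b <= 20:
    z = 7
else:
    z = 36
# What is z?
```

Answer: 36

Derivation:
Trace (tracking z):
b = 25  # -> b = 25
if b <= 20:  # condition is False
else:
    z = 36  # -> z = 36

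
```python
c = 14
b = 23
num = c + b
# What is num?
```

Trace (tracking num):
c = 14  # -> c = 14
b = 23  # -> b = 23
num = c + b  # -> num = 37

Answer: 37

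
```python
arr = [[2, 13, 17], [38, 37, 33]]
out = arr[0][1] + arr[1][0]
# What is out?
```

Trace (tracking out):
arr = [[2, 13, 17], [38, 37, 33]]  # -> arr = [[2, 13, 17], [38, 37, 33]]
out = arr[0][1] + arr[1][0]  # -> out = 51

Answer: 51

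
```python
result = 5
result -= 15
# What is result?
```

Trace (tracking result):
result = 5  # -> result = 5
result -= 15  # -> result = -10

Answer: -10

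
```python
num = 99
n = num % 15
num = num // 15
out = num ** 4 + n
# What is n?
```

Answer: 9

Derivation:
Trace (tracking n):
num = 99  # -> num = 99
n = num % 15  # -> n = 9
num = num // 15  # -> num = 6
out = num ** 4 + n  # -> out = 1305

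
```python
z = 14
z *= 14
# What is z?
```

Answer: 196

Derivation:
Trace (tracking z):
z = 14  # -> z = 14
z *= 14  # -> z = 196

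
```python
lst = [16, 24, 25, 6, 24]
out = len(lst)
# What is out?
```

Trace (tracking out):
lst = [16, 24, 25, 6, 24]  # -> lst = [16, 24, 25, 6, 24]
out = len(lst)  # -> out = 5

Answer: 5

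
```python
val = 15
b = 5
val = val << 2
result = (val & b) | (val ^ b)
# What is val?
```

Trace (tracking val):
val = 15  # -> val = 15
b = 5  # -> b = 5
val = val << 2  # -> val = 60
result = val & b | val ^ b  # -> result = 61

Answer: 60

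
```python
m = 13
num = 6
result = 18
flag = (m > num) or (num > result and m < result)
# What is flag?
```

Trace (tracking flag):
m = 13  # -> m = 13
num = 6  # -> num = 6
result = 18  # -> result = 18
flag = m > num or (num > result and m < result)  # -> flag = True

Answer: True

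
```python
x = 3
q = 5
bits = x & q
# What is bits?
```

Trace (tracking bits):
x = 3  # -> x = 3
q = 5  # -> q = 5
bits = x & q  # -> bits = 1

Answer: 1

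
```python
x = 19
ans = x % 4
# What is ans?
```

Answer: 3

Derivation:
Trace (tracking ans):
x = 19  # -> x = 19
ans = x % 4  # -> ans = 3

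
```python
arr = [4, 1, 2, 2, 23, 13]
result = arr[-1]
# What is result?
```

Answer: 13

Derivation:
Trace (tracking result):
arr = [4, 1, 2, 2, 23, 13]  # -> arr = [4, 1, 2, 2, 23, 13]
result = arr[-1]  # -> result = 13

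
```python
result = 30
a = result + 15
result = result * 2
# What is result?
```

Trace (tracking result):
result = 30  # -> result = 30
a = result + 15  # -> a = 45
result = result * 2  # -> result = 60

Answer: 60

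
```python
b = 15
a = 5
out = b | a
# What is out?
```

Answer: 15

Derivation:
Trace (tracking out):
b = 15  # -> b = 15
a = 5  # -> a = 5
out = b | a  # -> out = 15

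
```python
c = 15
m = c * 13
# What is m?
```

Trace (tracking m):
c = 15  # -> c = 15
m = c * 13  # -> m = 195

Answer: 195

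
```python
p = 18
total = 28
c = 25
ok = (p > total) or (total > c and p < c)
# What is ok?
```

Answer: True

Derivation:
Trace (tracking ok):
p = 18  # -> p = 18
total = 28  # -> total = 28
c = 25  # -> c = 25
ok = p > total or (total > c and p < c)  # -> ok = True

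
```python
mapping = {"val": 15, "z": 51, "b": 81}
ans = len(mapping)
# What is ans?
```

Answer: 3

Derivation:
Trace (tracking ans):
mapping = {'val': 15, 'z': 51, 'b': 81}  # -> mapping = {'val': 15, 'z': 51, 'b': 81}
ans = len(mapping)  # -> ans = 3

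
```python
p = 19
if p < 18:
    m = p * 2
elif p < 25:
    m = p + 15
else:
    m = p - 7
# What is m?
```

Answer: 34

Derivation:
Trace (tracking m):
p = 19  # -> p = 19
if p < 18:  # condition is False
elif p < 25:  # condition is True
    m = p + 15  # -> m = 34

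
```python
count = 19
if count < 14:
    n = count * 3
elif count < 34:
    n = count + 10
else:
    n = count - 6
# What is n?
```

Trace (tracking n):
count = 19  # -> count = 19
if count < 14:  # condition is False
elif count < 34:  # condition is True
    n = count + 10  # -> n = 29

Answer: 29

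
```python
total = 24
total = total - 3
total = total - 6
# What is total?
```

Trace (tracking total):
total = 24  # -> total = 24
total = total - 3  # -> total = 21
total = total - 6  # -> total = 15

Answer: 15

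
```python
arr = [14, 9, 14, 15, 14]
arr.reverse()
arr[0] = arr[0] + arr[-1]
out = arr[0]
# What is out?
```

Answer: 28

Derivation:
Trace (tracking out):
arr = [14, 9, 14, 15, 14]  # -> arr = [14, 9, 14, 15, 14]
arr.reverse()  # -> arr = [14, 15, 14, 9, 14]
arr[0] = arr[0] + arr[-1]  # -> arr = [28, 15, 14, 9, 14]
out = arr[0]  # -> out = 28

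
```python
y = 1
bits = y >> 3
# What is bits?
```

Trace (tracking bits):
y = 1  # -> y = 1
bits = y >> 3  # -> bits = 0

Answer: 0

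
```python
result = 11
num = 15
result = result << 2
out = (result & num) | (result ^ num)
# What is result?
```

Answer: 44

Derivation:
Trace (tracking result):
result = 11  # -> result = 11
num = 15  # -> num = 15
result = result << 2  # -> result = 44
out = result & num | result ^ num  # -> out = 47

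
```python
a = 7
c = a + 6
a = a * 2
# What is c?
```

Answer: 13

Derivation:
Trace (tracking c):
a = 7  # -> a = 7
c = a + 6  # -> c = 13
a = a * 2  # -> a = 14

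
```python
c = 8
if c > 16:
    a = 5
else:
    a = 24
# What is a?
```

Trace (tracking a):
c = 8  # -> c = 8
if c > 16:  # condition is False
else:
    a = 24  # -> a = 24

Answer: 24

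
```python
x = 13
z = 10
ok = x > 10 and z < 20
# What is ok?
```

Trace (tracking ok):
x = 13  # -> x = 13
z = 10  # -> z = 10
ok = x > 10 and z < 20  # -> ok = True

Answer: True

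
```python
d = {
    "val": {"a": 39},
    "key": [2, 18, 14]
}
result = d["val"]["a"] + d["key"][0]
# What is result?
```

Answer: 41

Derivation:
Trace (tracking result):
d = {'val': {'a': 39}, 'key': [2, 18, 14]}  # -> d = {'val': {'a': 39}, 'key': [2, 18, 14]}
result = d['val']['a'] + d['key'][0]  # -> result = 41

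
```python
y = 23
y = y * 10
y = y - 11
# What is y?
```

Trace (tracking y):
y = 23  # -> y = 23
y = y * 10  # -> y = 230
y = y - 11  # -> y = 219

Answer: 219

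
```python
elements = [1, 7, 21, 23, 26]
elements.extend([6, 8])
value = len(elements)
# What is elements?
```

Trace (tracking elements):
elements = [1, 7, 21, 23, 26]  # -> elements = [1, 7, 21, 23, 26]
elements.extend([6, 8])  # -> elements = [1, 7, 21, 23, 26, 6, 8]
value = len(elements)  # -> value = 7

Answer: [1, 7, 21, 23, 26, 6, 8]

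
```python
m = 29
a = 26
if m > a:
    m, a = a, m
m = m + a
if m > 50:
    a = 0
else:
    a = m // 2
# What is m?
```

Trace (tracking m):
m = 29  # -> m = 29
a = 26  # -> a = 26
if m > a:  # condition is True
    m, a = (a, m)  # -> m = 26, a = 29
m = m + a  # -> m = 55
if m > 50:  # condition is True
    a = 0  # -> a = 0

Answer: 55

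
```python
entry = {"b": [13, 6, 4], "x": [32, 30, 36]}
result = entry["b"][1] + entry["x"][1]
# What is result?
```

Trace (tracking result):
entry = {'b': [13, 6, 4], 'x': [32, 30, 36]}  # -> entry = {'b': [13, 6, 4], 'x': [32, 30, 36]}
result = entry['b'][1] + entry['x'][1]  # -> result = 36

Answer: 36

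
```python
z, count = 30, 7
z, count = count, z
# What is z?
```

Answer: 7

Derivation:
Trace (tracking z):
z, count = (30, 7)  # -> z = 30, count = 7
z, count = (count, z)  # -> z = 7, count = 30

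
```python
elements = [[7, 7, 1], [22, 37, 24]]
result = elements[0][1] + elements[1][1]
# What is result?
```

Answer: 44

Derivation:
Trace (tracking result):
elements = [[7, 7, 1], [22, 37, 24]]  # -> elements = [[7, 7, 1], [22, 37, 24]]
result = elements[0][1] + elements[1][1]  # -> result = 44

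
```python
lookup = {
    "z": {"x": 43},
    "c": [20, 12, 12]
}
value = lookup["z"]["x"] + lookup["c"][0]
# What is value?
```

Trace (tracking value):
lookup = {'z': {'x': 43}, 'c': [20, 12, 12]}  # -> lookup = {'z': {'x': 43}, 'c': [20, 12, 12]}
value = lookup['z']['x'] + lookup['c'][0]  # -> value = 63

Answer: 63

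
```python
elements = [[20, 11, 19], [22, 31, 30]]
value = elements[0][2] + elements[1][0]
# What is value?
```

Answer: 41

Derivation:
Trace (tracking value):
elements = [[20, 11, 19], [22, 31, 30]]  # -> elements = [[20, 11, 19], [22, 31, 30]]
value = elements[0][2] + elements[1][0]  # -> value = 41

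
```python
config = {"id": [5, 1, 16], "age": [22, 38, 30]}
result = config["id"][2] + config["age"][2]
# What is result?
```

Answer: 46

Derivation:
Trace (tracking result):
config = {'id': [5, 1, 16], 'age': [22, 38, 30]}  # -> config = {'id': [5, 1, 16], 'age': [22, 38, 30]}
result = config['id'][2] + config['age'][2]  # -> result = 46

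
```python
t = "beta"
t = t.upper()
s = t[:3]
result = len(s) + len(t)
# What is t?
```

Trace (tracking t):
t = 'beta'  # -> t = 'beta'
t = t.upper()  # -> t = 'BETA'
s = t[:3]  # -> s = 'BET'
result = len(s) + len(t)  # -> result = 7

Answer: 'BETA'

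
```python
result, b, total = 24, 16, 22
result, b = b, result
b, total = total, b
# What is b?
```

Answer: 22

Derivation:
Trace (tracking b):
result, b, total = (24, 16, 22)  # -> result = 24, b = 16, total = 22
result, b = (b, result)  # -> result = 16, b = 24
b, total = (total, b)  # -> b = 22, total = 24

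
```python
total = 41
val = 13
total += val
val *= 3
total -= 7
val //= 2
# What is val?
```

Answer: 19

Derivation:
Trace (tracking val):
total = 41  # -> total = 41
val = 13  # -> val = 13
total += val  # -> total = 54
val *= 3  # -> val = 39
total -= 7  # -> total = 47
val //= 2  # -> val = 19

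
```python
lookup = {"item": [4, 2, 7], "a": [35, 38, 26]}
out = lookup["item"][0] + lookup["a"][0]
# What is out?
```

Answer: 39

Derivation:
Trace (tracking out):
lookup = {'item': [4, 2, 7], 'a': [35, 38, 26]}  # -> lookup = {'item': [4, 2, 7], 'a': [35, 38, 26]}
out = lookup['item'][0] + lookup['a'][0]  # -> out = 39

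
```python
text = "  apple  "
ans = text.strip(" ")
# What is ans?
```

Answer: 'apple'

Derivation:
Trace (tracking ans):
text = '  apple  '  # -> text = '  apple  '
ans = text.strip(' ')  # -> ans = 'apple'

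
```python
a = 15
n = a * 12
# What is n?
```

Trace (tracking n):
a = 15  # -> a = 15
n = a * 12  # -> n = 180

Answer: 180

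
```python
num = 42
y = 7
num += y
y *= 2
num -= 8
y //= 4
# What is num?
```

Answer: 41

Derivation:
Trace (tracking num):
num = 42  # -> num = 42
y = 7  # -> y = 7
num += y  # -> num = 49
y *= 2  # -> y = 14
num -= 8  # -> num = 41
y //= 4  # -> y = 3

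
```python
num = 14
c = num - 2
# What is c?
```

Answer: 12

Derivation:
Trace (tracking c):
num = 14  # -> num = 14
c = num - 2  # -> c = 12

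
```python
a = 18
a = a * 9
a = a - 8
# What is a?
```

Trace (tracking a):
a = 18  # -> a = 18
a = a * 9  # -> a = 162
a = a - 8  # -> a = 154

Answer: 154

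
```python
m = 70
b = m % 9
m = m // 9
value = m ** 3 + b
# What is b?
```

Answer: 7

Derivation:
Trace (tracking b):
m = 70  # -> m = 70
b = m % 9  # -> b = 7
m = m // 9  # -> m = 7
value = m ** 3 + b  # -> value = 350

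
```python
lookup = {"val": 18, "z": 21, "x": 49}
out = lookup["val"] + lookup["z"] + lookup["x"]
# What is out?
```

Answer: 88

Derivation:
Trace (tracking out):
lookup = {'val': 18, 'z': 21, 'x': 49}  # -> lookup = {'val': 18, 'z': 21, 'x': 49}
out = lookup['val'] + lookup['z'] + lookup['x']  # -> out = 88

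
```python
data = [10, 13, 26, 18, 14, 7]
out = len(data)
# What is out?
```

Answer: 6

Derivation:
Trace (tracking out):
data = [10, 13, 26, 18, 14, 7]  # -> data = [10, 13, 26, 18, 14, 7]
out = len(data)  # -> out = 6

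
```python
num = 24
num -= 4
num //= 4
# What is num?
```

Trace (tracking num):
num = 24  # -> num = 24
num -= 4  # -> num = 20
num //= 4  # -> num = 5

Answer: 5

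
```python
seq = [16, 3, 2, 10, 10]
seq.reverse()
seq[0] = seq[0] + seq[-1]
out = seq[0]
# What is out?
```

Trace (tracking out):
seq = [16, 3, 2, 10, 10]  # -> seq = [16, 3, 2, 10, 10]
seq.reverse()  # -> seq = [10, 10, 2, 3, 16]
seq[0] = seq[0] + seq[-1]  # -> seq = [26, 10, 2, 3, 16]
out = seq[0]  # -> out = 26

Answer: 26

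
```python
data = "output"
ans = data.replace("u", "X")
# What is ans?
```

Trace (tracking ans):
data = 'output'  # -> data = 'output'
ans = data.replace('u', 'X')  # -> ans = 'oXtpXt'

Answer: 'oXtpXt'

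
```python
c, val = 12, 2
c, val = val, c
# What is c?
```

Trace (tracking c):
c, val = (12, 2)  # -> c = 12, val = 2
c, val = (val, c)  # -> c = 2, val = 12

Answer: 2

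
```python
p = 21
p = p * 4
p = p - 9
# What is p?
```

Trace (tracking p):
p = 21  # -> p = 21
p = p * 4  # -> p = 84
p = p - 9  # -> p = 75

Answer: 75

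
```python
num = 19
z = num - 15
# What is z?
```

Answer: 4

Derivation:
Trace (tracking z):
num = 19  # -> num = 19
z = num - 15  # -> z = 4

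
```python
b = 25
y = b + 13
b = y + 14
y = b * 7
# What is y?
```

Trace (tracking y):
b = 25  # -> b = 25
y = b + 13  # -> y = 38
b = y + 14  # -> b = 52
y = b * 7  # -> y = 364

Answer: 364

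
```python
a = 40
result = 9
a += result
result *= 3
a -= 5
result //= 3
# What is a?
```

Answer: 44

Derivation:
Trace (tracking a):
a = 40  # -> a = 40
result = 9  # -> result = 9
a += result  # -> a = 49
result *= 3  # -> result = 27
a -= 5  # -> a = 44
result //= 3  # -> result = 9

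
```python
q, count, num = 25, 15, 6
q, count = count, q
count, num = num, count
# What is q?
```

Answer: 15

Derivation:
Trace (tracking q):
q, count, num = (25, 15, 6)  # -> q = 25, count = 15, num = 6
q, count = (count, q)  # -> q = 15, count = 25
count, num = (num, count)  # -> count = 6, num = 25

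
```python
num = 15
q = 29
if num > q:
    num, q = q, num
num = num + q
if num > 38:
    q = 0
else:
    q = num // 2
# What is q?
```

Answer: 0

Derivation:
Trace (tracking q):
num = 15  # -> num = 15
q = 29  # -> q = 29
if num > q:  # condition is False
num = num + q  # -> num = 44
if num > 38:  # condition is True
    q = 0  # -> q = 0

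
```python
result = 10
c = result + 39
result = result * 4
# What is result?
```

Trace (tracking result):
result = 10  # -> result = 10
c = result + 39  # -> c = 49
result = result * 4  # -> result = 40

Answer: 40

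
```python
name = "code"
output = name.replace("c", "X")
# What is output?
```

Trace (tracking output):
name = 'code'  # -> name = 'code'
output = name.replace('c', 'X')  # -> output = 'Xode'

Answer: 'Xode'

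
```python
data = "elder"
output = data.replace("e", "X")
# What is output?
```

Answer: 'XldXr'

Derivation:
Trace (tracking output):
data = 'elder'  # -> data = 'elder'
output = data.replace('e', 'X')  # -> output = 'XldXr'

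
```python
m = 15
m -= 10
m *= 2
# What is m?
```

Answer: 10

Derivation:
Trace (tracking m):
m = 15  # -> m = 15
m -= 10  # -> m = 5
m *= 2  # -> m = 10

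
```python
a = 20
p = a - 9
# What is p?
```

Answer: 11

Derivation:
Trace (tracking p):
a = 20  # -> a = 20
p = a - 9  # -> p = 11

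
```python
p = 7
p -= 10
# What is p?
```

Answer: -3

Derivation:
Trace (tracking p):
p = 7  # -> p = 7
p -= 10  # -> p = -3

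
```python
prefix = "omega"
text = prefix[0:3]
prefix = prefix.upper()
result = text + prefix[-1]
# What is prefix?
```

Answer: 'OMEGA'

Derivation:
Trace (tracking prefix):
prefix = 'omega'  # -> prefix = 'omega'
text = prefix[0:3]  # -> text = 'ome'
prefix = prefix.upper()  # -> prefix = 'OMEGA'
result = text + prefix[-1]  # -> result = 'omeA'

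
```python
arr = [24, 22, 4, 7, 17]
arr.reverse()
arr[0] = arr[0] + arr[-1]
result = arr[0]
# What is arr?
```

Trace (tracking arr):
arr = [24, 22, 4, 7, 17]  # -> arr = [24, 22, 4, 7, 17]
arr.reverse()  # -> arr = [17, 7, 4, 22, 24]
arr[0] = arr[0] + arr[-1]  # -> arr = [41, 7, 4, 22, 24]
result = arr[0]  # -> result = 41

Answer: [41, 7, 4, 22, 24]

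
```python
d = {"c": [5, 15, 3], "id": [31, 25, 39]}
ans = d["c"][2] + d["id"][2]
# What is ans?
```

Trace (tracking ans):
d = {'c': [5, 15, 3], 'id': [31, 25, 39]}  # -> d = {'c': [5, 15, 3], 'id': [31, 25, 39]}
ans = d['c'][2] + d['id'][2]  # -> ans = 42

Answer: 42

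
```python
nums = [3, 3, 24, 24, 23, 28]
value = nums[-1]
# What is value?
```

Trace (tracking value):
nums = [3, 3, 24, 24, 23, 28]  # -> nums = [3, 3, 24, 24, 23, 28]
value = nums[-1]  # -> value = 28

Answer: 28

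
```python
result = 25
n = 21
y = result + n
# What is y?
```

Trace (tracking y):
result = 25  # -> result = 25
n = 21  # -> n = 21
y = result + n  # -> y = 46

Answer: 46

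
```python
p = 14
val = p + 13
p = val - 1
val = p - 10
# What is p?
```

Trace (tracking p):
p = 14  # -> p = 14
val = p + 13  # -> val = 27
p = val - 1  # -> p = 26
val = p - 10  # -> val = 16

Answer: 26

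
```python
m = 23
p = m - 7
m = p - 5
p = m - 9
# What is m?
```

Trace (tracking m):
m = 23  # -> m = 23
p = m - 7  # -> p = 16
m = p - 5  # -> m = 11
p = m - 9  # -> p = 2

Answer: 11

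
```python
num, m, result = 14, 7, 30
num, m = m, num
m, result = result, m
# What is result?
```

Answer: 14

Derivation:
Trace (tracking result):
num, m, result = (14, 7, 30)  # -> num = 14, m = 7, result = 30
num, m = (m, num)  # -> num = 7, m = 14
m, result = (result, m)  # -> m = 30, result = 14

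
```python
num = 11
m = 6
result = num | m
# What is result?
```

Answer: 15

Derivation:
Trace (tracking result):
num = 11  # -> num = 11
m = 6  # -> m = 6
result = num | m  # -> result = 15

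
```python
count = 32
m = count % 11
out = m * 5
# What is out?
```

Trace (tracking out):
count = 32  # -> count = 32
m = count % 11  # -> m = 10
out = m * 5  # -> out = 50

Answer: 50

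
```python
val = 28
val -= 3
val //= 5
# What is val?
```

Trace (tracking val):
val = 28  # -> val = 28
val -= 3  # -> val = 25
val //= 5  # -> val = 5

Answer: 5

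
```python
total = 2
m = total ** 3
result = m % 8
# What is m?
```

Answer: 8

Derivation:
Trace (tracking m):
total = 2  # -> total = 2
m = total ** 3  # -> m = 8
result = m % 8  # -> result = 0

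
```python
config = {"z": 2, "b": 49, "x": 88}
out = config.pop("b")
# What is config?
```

Trace (tracking config):
config = {'z': 2, 'b': 49, 'x': 88}  # -> config = {'z': 2, 'b': 49, 'x': 88}
out = config.pop('b')  # -> out = 49

Answer: {'z': 2, 'x': 88}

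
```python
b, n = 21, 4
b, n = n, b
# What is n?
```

Answer: 21

Derivation:
Trace (tracking n):
b, n = (21, 4)  # -> b = 21, n = 4
b, n = (n, b)  # -> b = 4, n = 21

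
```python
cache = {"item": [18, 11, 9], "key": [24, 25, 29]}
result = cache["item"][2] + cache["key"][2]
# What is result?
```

Answer: 38

Derivation:
Trace (tracking result):
cache = {'item': [18, 11, 9], 'key': [24, 25, 29]}  # -> cache = {'item': [18, 11, 9], 'key': [24, 25, 29]}
result = cache['item'][2] + cache['key'][2]  # -> result = 38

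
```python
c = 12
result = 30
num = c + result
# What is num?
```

Trace (tracking num):
c = 12  # -> c = 12
result = 30  # -> result = 30
num = c + result  # -> num = 42

Answer: 42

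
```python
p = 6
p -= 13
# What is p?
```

Answer: -7

Derivation:
Trace (tracking p):
p = 6  # -> p = 6
p -= 13  # -> p = -7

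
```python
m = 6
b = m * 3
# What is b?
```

Answer: 18

Derivation:
Trace (tracking b):
m = 6  # -> m = 6
b = m * 3  # -> b = 18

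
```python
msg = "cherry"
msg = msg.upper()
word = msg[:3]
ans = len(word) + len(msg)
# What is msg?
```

Answer: 'CHERRY'

Derivation:
Trace (tracking msg):
msg = 'cherry'  # -> msg = 'cherry'
msg = msg.upper()  # -> msg = 'CHERRY'
word = msg[:3]  # -> word = 'CHE'
ans = len(word) + len(msg)  # -> ans = 9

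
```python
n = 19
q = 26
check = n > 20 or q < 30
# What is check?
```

Answer: True

Derivation:
Trace (tracking check):
n = 19  # -> n = 19
q = 26  # -> q = 26
check = n > 20 or q < 30  # -> check = True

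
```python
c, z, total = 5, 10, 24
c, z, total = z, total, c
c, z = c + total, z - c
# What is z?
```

Trace (tracking z):
c, z, total = (5, 10, 24)  # -> c = 5, z = 10, total = 24
c, z, total = (z, total, c)  # -> c = 10, z = 24, total = 5
c, z = (c + total, z - c)  # -> c = 15, z = 14

Answer: 14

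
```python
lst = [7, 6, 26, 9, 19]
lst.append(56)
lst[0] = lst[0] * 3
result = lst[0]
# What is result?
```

Trace (tracking result):
lst = [7, 6, 26, 9, 19]  # -> lst = [7, 6, 26, 9, 19]
lst.append(56)  # -> lst = [7, 6, 26, 9, 19, 56]
lst[0] = lst[0] * 3  # -> lst = [21, 6, 26, 9, 19, 56]
result = lst[0]  # -> result = 21

Answer: 21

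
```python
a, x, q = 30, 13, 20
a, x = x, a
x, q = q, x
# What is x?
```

Trace (tracking x):
a, x, q = (30, 13, 20)  # -> a = 30, x = 13, q = 20
a, x = (x, a)  # -> a = 13, x = 30
x, q = (q, x)  # -> x = 20, q = 30

Answer: 20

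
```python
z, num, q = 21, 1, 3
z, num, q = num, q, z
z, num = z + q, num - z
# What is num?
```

Trace (tracking num):
z, num, q = (21, 1, 3)  # -> z = 21, num = 1, q = 3
z, num, q = (num, q, z)  # -> z = 1, num = 3, q = 21
z, num = (z + q, num - z)  # -> z = 22, num = 2

Answer: 2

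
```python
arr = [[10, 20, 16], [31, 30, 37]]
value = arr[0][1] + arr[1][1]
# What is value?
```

Answer: 50

Derivation:
Trace (tracking value):
arr = [[10, 20, 16], [31, 30, 37]]  # -> arr = [[10, 20, 16], [31, 30, 37]]
value = arr[0][1] + arr[1][1]  # -> value = 50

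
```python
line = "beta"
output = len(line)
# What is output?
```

Trace (tracking output):
line = 'beta'  # -> line = 'beta'
output = len(line)  # -> output = 4

Answer: 4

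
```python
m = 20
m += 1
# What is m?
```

Trace (tracking m):
m = 20  # -> m = 20
m += 1  # -> m = 21

Answer: 21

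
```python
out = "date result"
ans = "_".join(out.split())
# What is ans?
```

Trace (tracking ans):
out = 'date result'  # -> out = 'date result'
ans = '_'.join(out.split())  # -> ans = 'date_result'

Answer: 'date_result'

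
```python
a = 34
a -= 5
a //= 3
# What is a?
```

Trace (tracking a):
a = 34  # -> a = 34
a -= 5  # -> a = 29
a //= 3  # -> a = 9

Answer: 9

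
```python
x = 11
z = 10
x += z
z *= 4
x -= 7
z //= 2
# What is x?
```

Trace (tracking x):
x = 11  # -> x = 11
z = 10  # -> z = 10
x += z  # -> x = 21
z *= 4  # -> z = 40
x -= 7  # -> x = 14
z //= 2  # -> z = 20

Answer: 14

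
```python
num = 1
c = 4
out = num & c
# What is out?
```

Answer: 0

Derivation:
Trace (tracking out):
num = 1  # -> num = 1
c = 4  # -> c = 4
out = num & c  # -> out = 0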